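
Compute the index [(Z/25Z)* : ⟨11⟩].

By Lagrange's theorem, ord_25(11) divides φ(25) = φ(5^2) = 5·(5−1) = 20 = 2^2 · 5.
Divisors of 20: 1, 2, 4, 5, 10, 20.
Test each divisor d:
11^1 ≡ 11
11^2 ≡ 21
11^4 ≡ 16
11^5 ≡ 1
The order of 11 is 5, so the subgroup it generates has 5 elements.
[(Z/25Z)^× : ⟨11⟩] = 20/5 = 4.

4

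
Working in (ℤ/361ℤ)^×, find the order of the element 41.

Since 41 ∈ (Z/361Z)^×, its order divides φ(361) = φ(19^2) = 19·(19−1) = 342 = 2 · 3^2 · 19.
Divisors of 342: 1, 2, 3, 6, 9, 18, 19, 38, 57, 114, 171, 342.
Check 41^d mod 361 for each divisor in increasing order:
41^1 ≡ 41 (mod 361)
41^2 ≡ 237 (mod 361)
41^3 ≡ 331 (mod 361)
41^6 ≡ 178 (mod 361)
41^9 ≡ 75 (mod 361)
41^18 ≡ 210 (mod 361)
41^19 ≡ 307 (mod 361)
41^38 ≡ 28 (mod 361)
41^57 ≡ 293 (mod 361)
41^114 ≡ 292 (mod 361)
41^171 ≡ 360 (mod 361)
41^342 ≡ 1 (mod 361) ✓
So ord_361(41) = 342.

342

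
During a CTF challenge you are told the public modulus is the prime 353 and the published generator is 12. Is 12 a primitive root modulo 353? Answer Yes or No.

Yes

φ(353) = 353 − 1 = 352 = 2^5 · 11.
Test 12^(352/q) mod 353 for each prime factor q of 352:
12^176 ≡ 352 (mod 353)  [q = 2: ≢ 1 ✓]
12^32 ≡ 58 (mod 353)  [q = 11: ≢ 1 ✓]
Every test exponent gives a nontrivial residue, hence 12 generates the full group.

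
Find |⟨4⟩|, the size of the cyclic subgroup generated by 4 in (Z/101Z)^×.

Since 4 ∈ (Z/101Z)^×, its order divides φ(101) = 101 − 1 = 100 = 2^2 · 5^2.
Divisors of 100: 1, 2, 4, 5, 10, 20, 25, 50, 100.
Evaluate successive powers at the divisors of 100:
4^1 ≡ 4
4^2 ≡ 16
4^4 ≡ 54
4^5 ≡ 14
4^10 ≡ 95
4^20 ≡ 36
4^25 ≡ 100
4^50 ≡ 1
Therefore the multiplicative order of 4 modulo 101 is 50.

50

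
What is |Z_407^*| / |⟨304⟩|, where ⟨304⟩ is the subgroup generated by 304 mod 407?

Since 304 ∈ (Z/407Z)^×, its order divides φ(407) = φ(11·37) = (11−1)·(37−1) = 10·36 = 360 = 2^3 · 3^2 · 5.
Divisors of 360: 1, 2, 3, 4, 5, 6, 8, 9, 10, 12, 15, 18, 20, 24, 30, 36, 40, 45, 60, 72, 90, 120, 180, 360.
Test each divisor d:
304^1 ≡ 304 (mod 407)
304^2 ≡ 27 (mod 407)
304^3 ≡ 68 (mod 407)
304^4 ≡ 322 (mod 407)
304^5 ≡ 208 (mod 407)
304^6 ≡ 147 (mod 407)
304^8 ≡ 306 (mod 407)
304^9 ≡ 228 (mod 407)
304^10 ≡ 122 (mod 407)
304^12 ≡ 38 (mod 407)
304^15 ≡ 142 (mod 407)
304^18 ≡ 295 (mod 407)
304^20 ≡ 232 (mod 407)
304^24 ≡ 223 (mod 407)
304^30 ≡ 221 (mod 407)
304^36 ≡ 334 (mod 407)
304^40 ≡ 100 (mod 407)
304^45 ≡ 43 (mod 407)
304^60 ≡ 1 (mod 407) ✓
So ord_407(304) = 60, hence |⟨304⟩| = 60.
The index is φ(407) / ord(304) = 360 / 60 = 6.

6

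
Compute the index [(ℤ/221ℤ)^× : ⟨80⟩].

4

ord(80) | φ(221) = φ(13·17) = (13−1)·(17−1) = 12·16 = 192 = 2^6 · 3.
Divisors of 192: 1, 2, 3, 4, 6, 8, 12, 16, 24, 32, 48, 64, 96, 192.
Test each divisor d:
80^1 ≡ 80 (mod 221)
80^2 ≡ 212 (mod 221)
80^3 ≡ 164 (mod 221)
80^4 ≡ 81 (mod 221)
80^6 ≡ 155 (mod 221)
80^8 ≡ 152 (mod 221)
80^12 ≡ 157 (mod 221)
80^16 ≡ 120 (mod 221)
80^24 ≡ 118 (mod 221)
80^32 ≡ 35 (mod 221)
80^48 ≡ 1 (mod 221) ✓
So ord_221(80) = 48, hence |⟨80⟩| = 48.
Index = |(Z/221Z)^×| / |⟨80⟩| = 192 / 48 = 4.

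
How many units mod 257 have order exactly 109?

φ(257) = 257 − 1 = 256 = 2^8.
In a cyclic group of order 256, there are φ(d) elements of order d for each divisor d of 256, and zero for non-divisors.
Here 256 is not a multiple of 109, so there are no elements of order 109.

0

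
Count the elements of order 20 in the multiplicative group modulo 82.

φ(82) = φ(2)·φ(41) = 1·40 = 40 = 2^3 · 5.
Since (Z/82Z)^× is cyclic of order 40, the number of elements of order d is φ(d) when d | 40 and 0 otherwise.
20 = 2^2 · 5 divides 40, and φ(20) = 8.

8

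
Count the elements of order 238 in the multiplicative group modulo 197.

0

φ(197) = 197 − 1 = 196 = 2^2 · 7^2.
In a cyclic group of order 196, there are φ(d) elements of order d for each divisor d of 196, and zero for non-divisors.
238 does not divide 196, so no element of (Z/197Z)^× has order 238.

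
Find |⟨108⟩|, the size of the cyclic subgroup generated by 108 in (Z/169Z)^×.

78

By Lagrange's theorem, ord_169(108) divides φ(169) = φ(13^2) = 13·(13−1) = 156 = 2^2 · 3 · 13.
Divisors of 156: 1, 2, 3, 4, 6, 12, 13, 26, 39, 52, 78, 156.
Check 108^d mod 169 for each divisor in increasing order:
108^1 ≡ 108
108^2 ≡ 3
108^3 ≡ 155
108^4 ≡ 9
108^6 ≡ 27
108^12 ≡ 53
108^13 ≡ 147
108^26 ≡ 146
108^39 ≡ 168
108^52 ≡ 22
108^78 ≡ 1
Hence ord(108) = 78.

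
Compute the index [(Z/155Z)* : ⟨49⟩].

4

By Lagrange's theorem, ord_155(49) divides φ(155) = φ(5·31) = (5−1)·(31−1) = 4·30 = 120 = 2^3 · 3 · 5.
Divisors of 120: 1, 2, 3, 4, 5, 6, 8, 10, 12, 15, 20, 24, 30, 40, 60, 120.
Evaluate successive powers at the divisors of 120:
49^1 ≡ 49 (mod 155)
49^2 ≡ 76 (mod 155)
49^3 ≡ 4 (mod 155)
49^4 ≡ 41 (mod 155)
49^5 ≡ 149 (mod 155)
49^6 ≡ 16 (mod 155)
49^8 ≡ 131 (mod 155)
49^10 ≡ 36 (mod 155)
49^12 ≡ 101 (mod 155)
49^15 ≡ 94 (mod 155)
49^20 ≡ 56 (mod 155)
49^24 ≡ 126 (mod 155)
49^30 ≡ 1 (mod 155) ✓
Thus |⟨49⟩| = ord(49) = 30.
The index is φ(155) / ord(49) = 120 / 30 = 4.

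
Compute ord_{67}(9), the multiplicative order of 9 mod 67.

11

Since 9 ∈ (Z/67Z)^×, its order divides φ(67) = 67 − 1 = 66 = 2 · 3 · 11.
Divisors of 66: 1, 2, 3, 6, 11, 22, 33, 66.
Compute 9^d (mod 67) for the divisors d until we hit 1:
9^1 ≡ 9
9^2 ≡ 14
9^3 ≡ 59
9^6 ≡ 64
9^11 ≡ 1
So ord_67(9) = 11.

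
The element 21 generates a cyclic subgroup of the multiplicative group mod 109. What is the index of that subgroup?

4

Since 21 ∈ (Z/109Z)^×, its order divides φ(109) = 109 − 1 = 108 = 2^2 · 3^3.
Divisors of 108: 1, 2, 3, 4, 6, 9, 12, 18, 27, 36, 54, 108.
Compute 21^d (mod 109) for the divisors d until we hit 1:
21^1 ≡ 21
21^2 ≡ 5
21^3 ≡ 105
21^4 ≡ 25
21^6 ≡ 16
21^9 ≡ 45
21^12 ≡ 38
21^18 ≡ 63
21^27 ≡ 1
Thus |⟨21⟩| = ord(21) = 27.
[(Z/109Z)^× : ⟨21⟩] = 108/27 = 4.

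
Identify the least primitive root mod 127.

3

φ(127) = 127 − 1 = 126 = 2 · 3^2 · 7.
g is a primitive root iff g^(126/q) ≢ 1 (mod 127) for each prime q ∈ {2, 3, 7}.
g = 2: 2^63 ≡ 1 — hits 1, so not a primitive root.
g = 3: 3^63 ≡ 126; 3^42 ≡ 107; 3^18 ≡ 4 — none is 1, so 3 is a primitive root.
The smallest primitive root modulo 127 is 3.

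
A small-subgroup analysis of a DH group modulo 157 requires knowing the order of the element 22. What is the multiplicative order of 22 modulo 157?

12

ord(22) | φ(157) = 157 − 1 = 156 = 2^2 · 3 · 13.
Divisors of 156: 1, 2, 3, 4, 6, 12, 13, 26, 39, 52, 78, 156.
Evaluate successive powers at the divisors of 156:
22^1 ≡ 22 (mod 157)
22^2 ≡ 13 (mod 157)
22^3 ≡ 129 (mod 157)
22^4 ≡ 12 (mod 157)
22^6 ≡ 156 (mod 157)
22^12 ≡ 1 (mod 157) ✓
So ord_157(22) = 12.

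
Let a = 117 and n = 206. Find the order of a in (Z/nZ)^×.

17

ord(117) | φ(206) = φ(2)·φ(103) = 1·102 = 102 = 2 · 3 · 17.
Divisors of 102: 1, 2, 3, 6, 17, 34, 51, 102.
Test each divisor d:
117^1 ≡ 117 (mod 206)
117^2 ≡ 93 (mod 206)
117^3 ≡ 169 (mod 206)
117^6 ≡ 133 (mod 206)
117^17 ≡ 1 (mod 206) ✓
The smallest such exponent is 17, so the order of 117 is 17.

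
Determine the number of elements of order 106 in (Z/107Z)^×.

φ(107) = 107 − 1 = 106 = 2 · 53.
Since (Z/107Z)^× is cyclic of order 106, the number of elements of order d is φ(d) when d | 106 and 0 otherwise.
106 = 2 · 53 divides 106, and φ(106) = 52.

52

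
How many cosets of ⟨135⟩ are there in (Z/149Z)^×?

1

By Lagrange's theorem, ord_149(135) divides φ(149) = 149 − 1 = 148 = 2^2 · 37.
Divisors of 148: 1, 2, 4, 37, 74, 148.
Compute 135^d (mod 149) for the divisors d until we hit 1:
135^1 ≡ 135
135^2 ≡ 47
135^4 ≡ 123
135^37 ≡ 105
135^74 ≡ 148
135^148 ≡ 1
Thus |⟨135⟩| = ord(135) = 148.
The index is φ(149) / ord(135) = 148 / 148 = 1.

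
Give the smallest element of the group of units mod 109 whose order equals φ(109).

φ(109) = 109 − 1 = 108 = 2^2 · 3^3.
g is a primitive root iff g^(108/q) ≢ 1 (mod 109) for each prime q ∈ {2, 3}.
g = 2: 2^54 ≡ 108; 2^36 ≡ 1 — hits 1, so not a primitive root.
g = 3: 3^54 ≡ 1 — hits 1, so not a primitive root.
g = 4: 4^54 ≡ 1 — hits 1, so not a primitive root.
g = 5: 5^54 ≡ 1 — hits 1, so not a primitive root.
g = 6: 6^54 ≡ 108; 6^36 ≡ 63 — none is 1, so 6 is a primitive root.
Hence the least primitive root of 109 is 6.

6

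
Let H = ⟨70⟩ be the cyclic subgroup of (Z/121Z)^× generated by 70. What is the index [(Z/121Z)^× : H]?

The order of 70 must divide φ(121) = φ(11^2) = 11·(11−1) = 110 = 2 · 5 · 11.
Divisors of 110: 1, 2, 5, 10, 11, 22, 55, 110.
Evaluate successive powers at the divisors of 110:
70^1 ≡ 70 (mod 121)
70^2 ≡ 60 (mod 121)
70^5 ≡ 78 (mod 121)
70^10 ≡ 34 (mod 121)
70^11 ≡ 81 (mod 121)
70^22 ≡ 27 (mod 121)
70^55 ≡ 1 (mod 121) ✓
So ord_121(70) = 55, hence |⟨70⟩| = 55.
[(Z/121Z)^× : ⟨70⟩] = 110/55 = 2.

2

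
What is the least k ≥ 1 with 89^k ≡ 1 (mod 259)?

ord(89) | φ(259) = φ(7·37) = (7−1)·(37−1) = 6·36 = 216 = 2^3 · 3^3.
Divisors of 216: 1, 2, 3, 4, 6, 8, 9, 12, 18, 24, 27, 36, 54, 72, 108, 216.
Evaluate successive powers at the divisors of 216:
89^1 ≡ 89 (mod 259)
89^2 ≡ 151 (mod 259)
89^3 ≡ 230 (mod 259)
89^4 ≡ 9 (mod 259)
89^6 ≡ 64 (mod 259)
89^8 ≡ 81 (mod 259)
89^9 ≡ 216 (mod 259)
89^12 ≡ 211 (mod 259)
89^18 ≡ 36 (mod 259)
89^24 ≡ 232 (mod 259)
89^27 ≡ 6 (mod 259)
89^36 ≡ 1 (mod 259) ✓
So ord_259(89) = 36.

36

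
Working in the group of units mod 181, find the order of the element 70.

45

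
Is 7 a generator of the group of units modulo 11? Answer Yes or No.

Yes

φ(11) = 11 − 1 = 10 = 2 · 5.
Test 7^(10/q) mod 11 for each prime factor q of 10:
7^5 ≡ 10 (mod 11)  [q = 2: ≢ 1 ✓]
7^2 ≡ 5 (mod 11)  [q = 5: ≢ 1 ✓]
None equal 1, so ord_11(7) = 10: 7 is a primitive root.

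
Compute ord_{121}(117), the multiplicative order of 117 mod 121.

By Lagrange's theorem, ord_121(117) divides φ(121) = φ(11^2) = 11·(11−1) = 110 = 2 · 5 · 11.
Divisors of 110: 1, 2, 5, 10, 11, 22, 55, 110.
Evaluate successive powers at the divisors of 110:
117^1 ≡ 117 (mod 121)
117^2 ≡ 16 (mod 121)
117^5 ≡ 65 (mod 121)
117^10 ≡ 111 (mod 121)
117^11 ≡ 40 (mod 121)
117^22 ≡ 27 (mod 121)
117^55 ≡ 120 (mod 121)
117^110 ≡ 1 (mod 121) ✓
The smallest such exponent is 110, so the order of 117 is 110.

110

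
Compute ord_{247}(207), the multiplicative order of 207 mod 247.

18

Since 207 ∈ (Z/247Z)^×, its order divides φ(247) = φ(13·19) = (13−1)·(19−1) = 12·18 = 216 = 2^3 · 3^3.
Divisors of 216: 1, 2, 3, 4, 6, 8, 9, 12, 18, 24, 27, 36, 54, 72, 108, 216.
Test each divisor d:
207^1 ≡ 207 (mod 247)
207^2 ≡ 118 (mod 247)
207^3 ≡ 220 (mod 247)
207^4 ≡ 92 (mod 247)
207^6 ≡ 235 (mod 247)
207^8 ≡ 66 (mod 247)
207^9 ≡ 77 (mod 247)
207^12 ≡ 144 (mod 247)
207^18 ≡ 1 (mod 247) ✓
So ord_247(207) = 18.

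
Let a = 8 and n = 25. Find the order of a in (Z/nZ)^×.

ord(8) | φ(25) = φ(5^2) = 5·(5−1) = 20 = 2^2 · 5.
Divisors of 20: 1, 2, 4, 5, 10, 20.
Test each divisor d:
8^1 ≡ 8
8^2 ≡ 14
8^4 ≡ 21
8^5 ≡ 18
8^10 ≡ 24
8^20 ≡ 1
Therefore the multiplicative order of 8 modulo 25 is 20.

20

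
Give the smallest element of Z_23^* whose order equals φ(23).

5

φ(23) = 23 − 1 = 22 = 2 · 11.
g is a primitive root iff g^(22/q) ≢ 1 (mod 23) for each prime q ∈ {2, 11}.
g = 2: 2^11 ≡ 1 — hits 1, so not a primitive root.
g = 3: 3^11 ≡ 1 — hits 1, so not a primitive root.
g = 4: 4^11 ≡ 1 — hits 1, so not a primitive root.
g = 5: 5^11 ≡ 22; 5^2 ≡ 2 — none is 1, so 5 is a primitive root.
Hence the least primitive root of 23 is 5.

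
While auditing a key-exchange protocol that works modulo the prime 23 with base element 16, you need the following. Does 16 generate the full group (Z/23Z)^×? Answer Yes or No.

No

φ(23) = 23 − 1 = 22 = 2 · 11.
An element g generates (Z/23Z)^× iff g^(22/q) ≢ 1 (mod 23) for each prime q ∈ {2, 11}.
16^11 ≡ 1 (mod 23)  [q = 2: ≡ 1 ✗]
16^2 ≡ 3 (mod 23)  [q = 11: ≢ 1 ✓]
16^11 ≡ 1 shows ord(16) | 11, strictly less than φ(23); not a primitive root.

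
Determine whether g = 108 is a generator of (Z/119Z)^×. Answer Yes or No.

119 = 7 · 17 is a product of two distinct odd primes, so (Z/119Z)^× ≅ (Z/7Z)^× × (Z/17Z)^× is not cyclic.
No primitive root modulo 119 exists; in particular 108 is not one.

No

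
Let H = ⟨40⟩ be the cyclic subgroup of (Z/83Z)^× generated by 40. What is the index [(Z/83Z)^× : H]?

2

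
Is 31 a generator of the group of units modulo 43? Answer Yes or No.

φ(43) = 43 − 1 = 42 = 2 · 3 · 7.
An element g generates (Z/43Z)^× iff g^(42/q) ≢ 1 (mod 43) for each prime q ∈ {2, 3, 7}.
31^21 ≡ 1 (mod 43)  [q = 2: ≡ 1 ✗]
31^14 ≡ 36 (mod 43)  [q = 3: ≢ 1 ✓]
31^6 ≡ 21 (mod 43)  [q = 7: ≢ 1 ✓]
31^21 ≡ 1 shows ord(31) | 21, strictly less than φ(43); not a primitive root.

No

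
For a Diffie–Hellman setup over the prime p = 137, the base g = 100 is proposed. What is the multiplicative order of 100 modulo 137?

By Lagrange's theorem, ord_137(100) divides φ(137) = 137 − 1 = 136 = 2^3 · 17.
Divisors of 136: 1, 2, 4, 8, 17, 34, 68, 136.
Evaluate successive powers at the divisors of 136:
100^1 ≡ 100
100^2 ≡ 136
100^4 ≡ 1
The smallest such exponent is 4, so the order of 100 is 4.

4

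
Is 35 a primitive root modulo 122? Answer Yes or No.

Yes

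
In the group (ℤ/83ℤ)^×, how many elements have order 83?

φ(83) = 83 − 1 = 82 = 2 · 41.
In a cyclic group of order 82, there are φ(d) elements of order d for each divisor d of 82, and zero for non-divisors.
Since 83 ∤ 82, the count is 0.

0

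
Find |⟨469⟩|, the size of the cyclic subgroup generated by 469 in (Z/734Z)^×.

183

By Lagrange's theorem, ord_734(469) divides φ(734) = φ(2)·φ(367) = 1·366 = 366 = 2 · 3 · 61.
Divisors of 366: 1, 2, 3, 6, 61, 122, 183, 366.
Evaluate successive powers at the divisors of 366:
469^1 ≡ 469
469^2 ≡ 495
469^3 ≡ 211
469^6 ≡ 481
469^61 ≡ 283
469^122 ≡ 83
469^183 ≡ 1
Hence ord(469) = 183.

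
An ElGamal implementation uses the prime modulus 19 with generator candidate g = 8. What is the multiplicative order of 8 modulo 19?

By Lagrange's theorem, ord_19(8) divides φ(19) = 19 − 1 = 18 = 2 · 3^2.
Divisors of 18: 1, 2, 3, 6, 9, 18.
Check 8^d mod 19 for each divisor in increasing order:
8^1 ≡ 8 (mod 19)
8^2 ≡ 7 (mod 19)
8^3 ≡ 18 (mod 19)
8^6 ≡ 1 (mod 19) ✓
The smallest such exponent is 6, so the order of 8 is 6.

6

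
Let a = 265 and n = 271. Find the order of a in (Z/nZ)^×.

Since 265 ∈ (Z/271Z)^×, its order divides φ(271) = 271 − 1 = 270 = 2 · 3^3 · 5.
Divisors of 270: 1, 2, 3, 5, 6, 9, 10, 15, 18, 27, 30, 45, 54, 90, 135, 270.
Evaluate successive powers at the divisors of 270:
265^1 ≡ 265 (mod 271)
265^2 ≡ 36 (mod 271)
265^3 ≡ 55 (mod 271)
265^5 ≡ 83 (mod 271)
265^6 ≡ 44 (mod 271)
265^9 ≡ 252 (mod 271)
265^10 ≡ 114 (mod 271)
265^15 ≡ 248 (mod 271)
265^18 ≡ 90 (mod 271)
265^27 ≡ 187 (mod 271)
265^30 ≡ 258 (mod 271)
265^45 ≡ 28 (mod 271)
265^54 ≡ 10 (mod 271)
265^90 ≡ 242 (mod 271)
265^135 ≡ 1 (mod 271) ✓
Hence ord(265) = 135.

135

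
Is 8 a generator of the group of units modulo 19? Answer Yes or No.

No

φ(19) = 19 − 1 = 18 = 2 · 3^2.
Test 8^(18/q) mod 19 for each prime factor q of 18:
8^9 ≡ 18 (mod 19)  [q = 2: ≢ 1 ✓]
8^6 ≡ 1 (mod 19)  [q = 3: ≡ 1 ✗]
The check at q = 3 fails, so 8 generates a proper subgroup.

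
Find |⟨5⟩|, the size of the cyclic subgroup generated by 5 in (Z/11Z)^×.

5

By Lagrange's theorem, ord_11(5) divides φ(11) = 11 − 1 = 10 = 2 · 5.
Divisors of 10: 1, 2, 5, 10.
Compute 5^d (mod 11) for the divisors d until we hit 1:
5^1 ≡ 5 (mod 11)
5^2 ≡ 3 (mod 11)
5^5 ≡ 1 (mod 11) ✓
So ord_11(5) = 5.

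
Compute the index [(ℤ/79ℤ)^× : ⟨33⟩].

Since 33 ∈ (Z/79Z)^×, its order divides φ(79) = 79 − 1 = 78 = 2 · 3 · 13.
Divisors of 78: 1, 2, 3, 6, 13, 26, 39, 78.
Evaluate successive powers at the divisors of 78:
33^1 ≡ 33 (mod 79)
33^2 ≡ 62 (mod 79)
33^3 ≡ 71 (mod 79)
33^6 ≡ 64 (mod 79)
33^13 ≡ 78 (mod 79)
33^26 ≡ 1 (mod 79) ✓
Thus |⟨33⟩| = ord(33) = 26.
Index = |(Z/79Z)^×| / |⟨33⟩| = 78 / 26 = 3.

3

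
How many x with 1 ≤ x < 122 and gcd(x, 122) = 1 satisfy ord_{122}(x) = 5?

4

φ(122) = φ(2)·φ(61) = 1·60 = 60 = 2^2 · 3 · 5.
Since (Z/122Z)^× is cyclic of order 60, the number of elements of order d is φ(d) when d | 60 and 0 otherwise.
5 | 60, and φ(5) = 5 − 1 = 4.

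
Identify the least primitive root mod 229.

φ(229) = 229 − 1 = 228 = 2^2 · 3 · 19.
g is a primitive root iff g^(228/q) ≢ 1 (mod 229) for each prime q ∈ {2, 3, 19}.
g = 2: 2^114 ≡ 228; 2^76 ≡ 1 — hits 1, so not a primitive root.
g = 3: 3^114 ≡ 1 — hits 1, so not a primitive root.
g = 4: 4^114 ≡ 1 — hits 1, so not a primitive root.
g = 5: 5^114 ≡ 1 — hits 1, so not a primitive root.
g = 6: 6^114 ≡ 228; 6^76 ≡ 134; 6^12 ≡ 165 — none is 1, so 6 is a primitive root.
The smallest primitive root modulo 229 is 6.

6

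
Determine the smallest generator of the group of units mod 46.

φ(46) = φ(2)·φ(23) = 1·22 = 22 = 2 · 11.
Test candidates g = 2, 3, … against the prime factors q ∈ {2, 11} of φ(46): g is a generator iff g^(22/q) ≢ 1 for every such q.
g = 2: gcd(2, 46) = 2 > 1, not a unit — skip.
g = 3: 3^11 ≡ 1 — hits 1, so not a primitive root.
g = 4: gcd(4, 46) = 2 > 1, not a unit — skip.
g = 5: 5^11 ≡ 45; 5^2 ≡ 25 — none is 1, so 5 is a primitive root.
So 5 is the smallest generator of (Z/46Z)^×.

5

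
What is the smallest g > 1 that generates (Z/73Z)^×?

5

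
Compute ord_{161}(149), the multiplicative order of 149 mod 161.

66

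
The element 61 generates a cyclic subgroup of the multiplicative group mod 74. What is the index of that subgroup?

The order of 61 must divide φ(74) = φ(2)·φ(37) = 1·36 = 36 = 2^2 · 3^2.
Divisors of 36: 1, 2, 3, 4, 6, 9, 12, 18, 36.
Compute 61^d (mod 74) for the divisors d until we hit 1:
61^1 ≡ 61 (mod 74)
61^2 ≡ 21 (mod 74)
61^3 ≡ 23 (mod 74)
61^4 ≡ 71 (mod 74)
61^6 ≡ 11 (mod 74)
61^9 ≡ 31 (mod 74)
61^12 ≡ 47 (mod 74)
61^18 ≡ 73 (mod 74)
61^36 ≡ 1 (mod 74) ✓
The order of 61 is 36, so the subgroup it generates has 36 elements.
Index = |(Z/74Z)^×| / |⟨61⟩| = 36 / 36 = 1.

1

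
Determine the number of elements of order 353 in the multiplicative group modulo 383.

0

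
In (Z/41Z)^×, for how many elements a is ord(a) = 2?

1

φ(41) = 41 − 1 = 40 = 2^3 · 5.
(Z/41Z)^× is cyclic (|G| = 40); a cyclic group of order m has exactly φ(d) elements of each order d | m, and none otherwise.
2 | 40, and φ(2) = 2 − 1 = 1.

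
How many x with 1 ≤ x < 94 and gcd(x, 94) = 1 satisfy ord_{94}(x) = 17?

φ(94) = φ(2)·φ(47) = 1·46 = 46 = 2 · 23.
In a cyclic group of order 46, there are φ(d) elements of order d for each divisor d of 46, and zero for non-divisors.
Since 17 ∤ 46, the count is 0.

0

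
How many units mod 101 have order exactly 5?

4

φ(101) = 101 − 1 = 100 = 2^2 · 5^2.
(Z/101Z)^× is cyclic (|G| = 100); a cyclic group of order m has exactly φ(d) elements of each order d | m, and none otherwise.
5 | 100, and φ(5) = 5 − 1 = 4.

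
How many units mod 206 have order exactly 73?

φ(206) = φ(2)·φ(103) = 1·102 = 102 = 2 · 3 · 17.
In a cyclic group of order 102, there are φ(d) elements of order d for each divisor d of 102, and zero for non-divisors.
73 does not divide 102, so no element of (Z/206Z)^× has order 73.

0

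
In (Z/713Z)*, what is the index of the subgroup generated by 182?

6

By Lagrange's theorem, ord_713(182) divides φ(713) = φ(23·31) = (23−1)·(31−1) = 22·30 = 660 = 2^2 · 3 · 5 · 11.
Divisors of 660: 1, 2, 3, 4, 5, 6, 10, 11, 12, 15, 20, 22, 30, 33, 44, 55, 60, 66, 110, 132, 165, 220, 330, 660.
Compute 182^d (mod 713) for the divisors d until we hit 1:
182^1 ≡ 182
182^2 ≡ 326
182^3 ≡ 153
182^4 ≡ 39
182^5 ≡ 681
182^6 ≡ 593
182^10 ≡ 311
182^11 ≡ 275
182^12 ≡ 140
182^15 ≡ 30
182^20 ≡ 466
182^22 ≡ 47
182^30 ≡ 187
182^33 ≡ 91
182^44 ≡ 70
182^55 ≡ 712
182^60 ≡ 32
182^66 ≡ 438
182^110 ≡ 1
The order of 182 is 110, so the subgroup it generates has 110 elements.
[(Z/713Z)^× : ⟨182⟩] = 660/110 = 6.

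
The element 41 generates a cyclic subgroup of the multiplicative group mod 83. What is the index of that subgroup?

2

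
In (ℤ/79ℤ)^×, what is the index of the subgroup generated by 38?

6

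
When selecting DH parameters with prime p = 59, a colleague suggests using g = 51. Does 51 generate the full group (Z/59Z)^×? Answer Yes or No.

No

φ(59) = 59 − 1 = 58 = 2 · 29.
Test 51^(58/q) mod 59 for each prime factor q of 58:
51^29 ≡ 1 (mod 59)  [q = 2: ≡ 1 ✗]
51^2 ≡ 5 (mod 59)  [q = 29: ≢ 1 ✓]
51^29 ≡ 1 shows ord(51) | 29, strictly less than φ(59); not a primitive root.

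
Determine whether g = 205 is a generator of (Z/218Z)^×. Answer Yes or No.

Yes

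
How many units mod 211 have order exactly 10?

4

φ(211) = 211 − 1 = 210 = 2 · 3 · 5 · 7.
(Z/211Z)^× is cyclic (|G| = 210); a cyclic group of order m has exactly φ(d) elements of each order d | m, and none otherwise.
10 = 2 · 5 divides 210, and φ(10) = 4.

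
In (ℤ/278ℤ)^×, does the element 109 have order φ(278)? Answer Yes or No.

Yes

φ(278) = φ(2)·φ(139) = 1·138 = 138 = 2 · 3 · 23.
109 is a primitive root mod 278 iff 109^(φ(278)/q) ≢ 1 for every prime q | φ(278), i.e. q ∈ {2, 3, 23}.
109^69 ≡ 277 (mod 278)  [q = 2: ≢ 1 ✓]
109^46 ≡ 181 (mod 278)  [q = 3: ≢ 1 ✓]
109^6 ≡ 183 (mod 278)  [q = 23: ≢ 1 ✓]
None equal 1, so ord_278(109) = 138: 109 is a primitive root.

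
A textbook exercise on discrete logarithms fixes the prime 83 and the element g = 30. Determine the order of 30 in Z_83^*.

ord(30) | φ(83) = 83 − 1 = 82 = 2 · 41.
Divisors of 82: 1, 2, 41, 82.
Check 30^d mod 83 for each divisor in increasing order:
30^1 ≡ 30
30^2 ≡ 70
30^41 ≡ 1
Therefore the multiplicative order of 30 modulo 83 is 41.

41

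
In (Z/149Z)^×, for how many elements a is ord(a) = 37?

φ(149) = 149 − 1 = 148 = 2^2 · 37.
In a cyclic group of order 148, there are φ(d) elements of order d for each divisor d of 148, and zero for non-divisors.
37 | 148, and φ(37) = 37 − 1 = 36.

36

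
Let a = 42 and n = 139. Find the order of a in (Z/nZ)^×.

3

ord(42) | φ(139) = 139 − 1 = 138 = 2 · 3 · 23.
Divisors of 138: 1, 2, 3, 6, 23, 46, 69, 138.
Evaluate successive powers at the divisors of 138:
42^1 ≡ 42
42^2 ≡ 96
42^3 ≡ 1
So ord_139(42) = 3.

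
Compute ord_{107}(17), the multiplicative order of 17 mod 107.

106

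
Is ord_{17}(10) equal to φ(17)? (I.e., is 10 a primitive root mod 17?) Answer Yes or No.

Yes

φ(17) = 17 − 1 = 16 = 2^4.
10 is a primitive root mod 17 iff 10^(φ(17)/q) ≢ 1 for every prime q | φ(17), i.e. q ∈ {2}.
10^8 ≡ 16 (mod 17)  [q = 2: ≢ 1 ✓]
None equal 1, so ord_17(10) = 16: 10 is a primitive root.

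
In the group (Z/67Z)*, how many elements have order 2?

1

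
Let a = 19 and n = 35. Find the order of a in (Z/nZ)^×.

ord(19) | φ(35) = φ(5·7) = (5−1)·(7−1) = 4·6 = 24 = 2^3 · 3.
Divisors of 24: 1, 2, 3, 4, 6, 8, 12, 24.
Check 19^d mod 35 for each divisor in increasing order:
19^1 ≡ 19 (mod 35)
19^2 ≡ 11 (mod 35)
19^3 ≡ 34 (mod 35)
19^4 ≡ 16 (mod 35)
19^6 ≡ 1 (mod 35) ✓
The smallest such exponent is 6, so the order of 19 is 6.

6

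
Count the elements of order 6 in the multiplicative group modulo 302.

2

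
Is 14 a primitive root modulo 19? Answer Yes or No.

Yes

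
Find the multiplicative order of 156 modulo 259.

The order of 156 must divide φ(259) = φ(7·37) = (7−1)·(37−1) = 6·36 = 216 = 2^3 · 3^3.
Divisors of 216: 1, 2, 3, 4, 6, 8, 9, 12, 18, 24, 27, 36, 54, 72, 108, 216.
Compute 156^d (mod 259) for the divisors d until we hit 1:
156^1 ≡ 156 (mod 259)
156^2 ≡ 249 (mod 259)
156^3 ≡ 253 (mod 259)
156^4 ≡ 100 (mod 259)
156^6 ≡ 36 (mod 259)
156^8 ≡ 158 (mod 259)
156^9 ≡ 43 (mod 259)
156^12 ≡ 1 (mod 259) ✓
So ord_259(156) = 12.

12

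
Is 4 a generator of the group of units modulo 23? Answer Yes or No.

φ(23) = 23 − 1 = 22 = 2 · 11.
Test 4^(22/q) mod 23 for each prime factor q of 22:
4^11 ≡ 1 (mod 23)  [q = 2: ≡ 1 ✗]
4^2 ≡ 16 (mod 23)  [q = 11: ≢ 1 ✓]
The check at q = 2 fails, so 4 generates a proper subgroup.

No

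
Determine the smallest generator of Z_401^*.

φ(401) = 401 − 1 = 400 = 2^4 · 5^2.
g is a primitive root iff g^(400/q) ≢ 1 (mod 401) for each prime q ∈ {2, 5}.
g = 2: 2^200 ≡ 1 — hits 1, so not a primitive root.
g = 3: 3^200 ≡ 400; 3^80 ≡ 72 — none is 1, so 3 is a primitive root.
The smallest primitive root modulo 401 is 3.

3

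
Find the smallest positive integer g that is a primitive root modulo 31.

3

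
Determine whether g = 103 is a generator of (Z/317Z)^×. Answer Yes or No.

φ(317) = 317 − 1 = 316 = 2^2 · 79.
An element g generates (Z/317Z)^× iff g^(316/q) ≢ 1 (mod 317) for each prime q ∈ {2, 79}.
103^158 ≡ 1 (mod 317)  [q = 2: ≡ 1 ✗]
103^4 ≡ 31 (mod 317)  [q = 79: ≢ 1 ✓]
The check at q = 2 fails, so 103 generates a proper subgroup.

No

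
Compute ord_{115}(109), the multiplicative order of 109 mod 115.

Since 109 ∈ (Z/115Z)^×, its order divides φ(115) = φ(5·23) = (5−1)·(23−1) = 4·22 = 88 = 2^3 · 11.
Divisors of 88: 1, 2, 4, 8, 11, 22, 44, 88.
Check 109^d mod 115 for each divisor in increasing order:
109^1 ≡ 109 (mod 115)
109^2 ≡ 36 (mod 115)
109^4 ≡ 31 (mod 115)
109^8 ≡ 41 (mod 115)
109^11 ≡ 114 (mod 115)
109^22 ≡ 1 (mod 115) ✓
The smallest such exponent is 22, so the order of 109 is 22.

22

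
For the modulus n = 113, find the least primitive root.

3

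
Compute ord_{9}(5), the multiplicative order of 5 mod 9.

ord(5) | φ(9) = φ(3^2) = 3·(3−1) = 6 = 2 · 3.
Divisors of 6: 1, 2, 3, 6.
Check 5^d mod 9 for each divisor in increasing order:
5^1 ≡ 5 (mod 9)
5^2 ≡ 7 (mod 9)
5^3 ≡ 8 (mod 9)
5^6 ≡ 1 (mod 9) ✓
Therefore the multiplicative order of 5 modulo 9 is 6.

6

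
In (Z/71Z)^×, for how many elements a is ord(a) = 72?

0

φ(71) = 71 − 1 = 70 = 2 · 5 · 7.
In a cyclic group of order 70, there are φ(d) elements of order d for each divisor d of 70, and zero for non-divisors.
72 does not divide 70, so no element of (Z/71Z)^× has order 72.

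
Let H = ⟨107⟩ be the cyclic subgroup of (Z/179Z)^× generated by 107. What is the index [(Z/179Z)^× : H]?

2

ord(107) | φ(179) = 179 − 1 = 178 = 2 · 89.
Divisors of 178: 1, 2, 89, 178.
Evaluate successive powers at the divisors of 178:
107^1 ≡ 107 (mod 179)
107^2 ≡ 172 (mod 179)
107^89 ≡ 1 (mod 179) ✓
The order of 107 is 89, so the subgroup it generates has 89 elements.
Index = |(Z/179Z)^×| / |⟨107⟩| = 178 / 89 = 2.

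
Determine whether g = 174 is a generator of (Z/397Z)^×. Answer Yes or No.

φ(397) = 397 − 1 = 396 = 2^2 · 3^2 · 11.
Test 174^(396/q) mod 397 for each prime factor q of 396:
174^198 ≡ 396 (mod 397)  [q = 2: ≢ 1 ✓]
174^132 ≡ 362 (mod 397)  [q = 3: ≢ 1 ✓]
174^36 ≡ 393 (mod 397)  [q = 11: ≢ 1 ✓]
Every test exponent gives a nontrivial residue, hence 174 generates the full group.

Yes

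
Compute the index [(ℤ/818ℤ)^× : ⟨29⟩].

1

ord(29) | φ(818) = φ(2)·φ(409) = 1·408 = 408 = 2^3 · 3 · 17.
Divisors of 408: 1, 2, 3, 4, 6, 8, 12, 17, 24, 34, 51, 68, 102, 136, 204, 408.
Evaluate successive powers at the divisors of 408:
29^1 ≡ 29
29^2 ≡ 23
29^3 ≡ 667
29^4 ≡ 529
29^6 ≡ 715
29^8 ≡ 85
29^12 ≡ 793
29^17 ≡ 117
29^24 ≡ 625
29^34 ≡ 601
29^51 ≡ 787
29^68 ≡ 463
29^102 ≡ 143
29^136 ≡ 53
29^204 ≡ 817
29^408 ≡ 1
So ord_818(29) = 408, hence |⟨29⟩| = 408.
The index is φ(818) / ord(29) = 408 / 408 = 1.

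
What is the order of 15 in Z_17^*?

The order of 15 must divide φ(17) = 17 − 1 = 16 = 2^4.
Divisors of 16: 1, 2, 4, 8, 16.
Evaluate successive powers at the divisors of 16:
15^1 ≡ 15
15^2 ≡ 4
15^4 ≡ 16
15^8 ≡ 1
The smallest such exponent is 8, so the order of 15 is 8.

8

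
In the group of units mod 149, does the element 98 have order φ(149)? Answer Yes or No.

Yes

φ(149) = 149 − 1 = 148 = 2^2 · 37.
An element g generates (Z/149Z)^× iff g^(148/q) ≢ 1 (mod 149) for each prime q ∈ {2, 37}.
98^74 ≡ 148 (mod 149)  [q = 2: ≢ 1 ✓]
98^4 ≡ 5 (mod 149)  [q = 37: ≢ 1 ✓]
All checks pass, so 98 has order 148 and is a primitive root modulo 149.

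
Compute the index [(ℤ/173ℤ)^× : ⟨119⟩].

ord(119) | φ(173) = 173 − 1 = 172 = 2^2 · 43.
Divisors of 172: 1, 2, 4, 43, 86, 172.
Test each divisor d:
119^1 ≡ 119
119^2 ≡ 148
119^4 ≡ 106
119^43 ≡ 1
The order of 119 is 43, so the subgroup it generates has 43 elements.
The index is φ(173) / ord(119) = 172 / 43 = 4.

4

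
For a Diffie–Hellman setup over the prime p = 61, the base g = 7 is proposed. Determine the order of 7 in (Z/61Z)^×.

60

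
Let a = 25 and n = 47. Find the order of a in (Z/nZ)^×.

By Lagrange's theorem, ord_47(25) divides φ(47) = 47 − 1 = 46 = 2 · 23.
Divisors of 46: 1, 2, 23, 46.
Test each divisor d:
25^1 ≡ 25 (mod 47)
25^2 ≡ 14 (mod 47)
25^23 ≡ 1 (mod 47) ✓
Hence ord(25) = 23.

23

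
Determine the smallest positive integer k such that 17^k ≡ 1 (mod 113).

112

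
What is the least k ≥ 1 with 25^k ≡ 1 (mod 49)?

21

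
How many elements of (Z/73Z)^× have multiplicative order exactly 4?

2

φ(73) = 73 − 1 = 72 = 2^3 · 3^2.
(Z/73Z)^× is cyclic (|G| = 72); a cyclic group of order m has exactly φ(d) elements of each order d | m, and none otherwise.
4 = 2^2 divides 72, and φ(4) = 2.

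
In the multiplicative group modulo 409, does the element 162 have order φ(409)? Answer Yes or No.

φ(409) = 409 − 1 = 408 = 2^3 · 3 · 17.
It suffices to check that the order of 162 is not a proper divisor of 408: compute 162^(408/q) for q ∈ {2, 3, 17}.
162^204 ≡ 1 (mod 409)  [q = 2: ≡ 1 ✗]
162^136 ≡ 1 (mod 409)  [q = 3: ≡ 1 ✗]
162^24 ≡ 5 (mod 409)  [q = 17: ≢ 1 ✓]
The check at q = 2 fails, so 162 generates a proper subgroup.

No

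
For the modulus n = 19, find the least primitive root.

2

φ(19) = 19 − 1 = 18 = 2 · 3^2.
g is a primitive root iff g^(18/q) ≢ 1 (mod 19) for each prime q ∈ {2, 3}.
g = 2: 2^9 ≡ 18; 2^6 ≡ 7 — none is 1, so 2 is a primitive root.
Hence the least primitive root of 19 is 2.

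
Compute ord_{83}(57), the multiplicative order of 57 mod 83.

The order of 57 must divide φ(83) = 83 − 1 = 82 = 2 · 41.
Divisors of 82: 1, 2, 41, 82.
Test each divisor d:
57^1 ≡ 57 (mod 83)
57^2 ≡ 12 (mod 83)
57^41 ≡ 82 (mod 83)
57^82 ≡ 1 (mod 83) ✓
Hence ord(57) = 82.

82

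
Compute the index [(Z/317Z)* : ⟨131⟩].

4

The order of 131 must divide φ(317) = 317 − 1 = 316 = 2^2 · 79.
Divisors of 316: 1, 2, 4, 79, 158, 316.
Compute 131^d (mod 317) for the divisors d until we hit 1:
131^1 ≡ 131 (mod 317)
131^2 ≡ 43 (mod 317)
131^4 ≡ 264 (mod 317)
131^79 ≡ 1 (mod 317) ✓
So ord_317(131) = 79, hence |⟨131⟩| = 79.
Index = |(Z/317Z)^×| / |⟨131⟩| = 316 / 79 = 4.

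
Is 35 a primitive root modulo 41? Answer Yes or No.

φ(41) = 41 − 1 = 40 = 2^3 · 5.
It suffices to check that the order of 35 is not a proper divisor of 40: compute 35^(40/q) for q ∈ {2, 5}.
35^20 ≡ 40 (mod 41)  [q = 2: ≢ 1 ✓]
35^8 ≡ 10 (mod 41)  [q = 5: ≢ 1 ✓]
None equal 1, so ord_41(35) = 40: 35 is a primitive root.

Yes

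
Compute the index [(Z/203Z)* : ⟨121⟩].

By Lagrange's theorem, ord_203(121) divides φ(203) = φ(7·29) = (7−1)·(29−1) = 6·28 = 168 = 2^3 · 3 · 7.
Divisors of 168: 1, 2, 3, 4, 6, 7, 8, 12, 14, 21, 24, 28, 42, 56, 84, 168.
Evaluate successive powers at the divisors of 168:
121^1 ≡ 121
121^2 ≡ 25
121^3 ≡ 183
121^4 ≡ 16
121^6 ≡ 197
121^7 ≡ 86
121^8 ≡ 53
121^12 ≡ 36
121^14 ≡ 88
121^21 ≡ 57
121^24 ≡ 78
121^28 ≡ 30
121^42 ≡ 1
Thus |⟨121⟩| = ord(121) = 42.
Index = |(Z/203Z)^×| / |⟨121⟩| = 168 / 42 = 4.

4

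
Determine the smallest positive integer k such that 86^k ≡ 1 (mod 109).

36

Since 86 ∈ (Z/109Z)^×, its order divides φ(109) = 109 − 1 = 108 = 2^2 · 3^3.
Divisors of 108: 1, 2, 3, 4, 6, 9, 12, 18, 27, 36, 54, 108.
Test each divisor d:
86^1 ≡ 86 (mod 109)
86^2 ≡ 93 (mod 109)
86^3 ≡ 41 (mod 109)
86^4 ≡ 38 (mod 109)
86^6 ≡ 46 (mod 109)
86^9 ≡ 33 (mod 109)
86^12 ≡ 45 (mod 109)
86^18 ≡ 108 (mod 109)
86^27 ≡ 76 (mod 109)
86^36 ≡ 1 (mod 109) ✓
So ord_109(86) = 36.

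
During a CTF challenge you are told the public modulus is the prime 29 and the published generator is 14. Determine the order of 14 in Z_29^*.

The order of 14 must divide φ(29) = 29 − 1 = 28 = 2^2 · 7.
Divisors of 28: 1, 2, 4, 7, 14, 28.
Compute 14^d (mod 29) for the divisors d until we hit 1:
14^1 ≡ 14 (mod 29)
14^2 ≡ 22 (mod 29)
14^4 ≡ 20 (mod 29)
14^7 ≡ 12 (mod 29)
14^14 ≡ 28 (mod 29)
14^28 ≡ 1 (mod 29) ✓
So ord_29(14) = 28.

28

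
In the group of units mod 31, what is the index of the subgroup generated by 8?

6

Since 8 ∈ (Z/31Z)^×, its order divides φ(31) = 31 − 1 = 30 = 2 · 3 · 5.
Divisors of 30: 1, 2, 3, 5, 6, 10, 15, 30.
Test each divisor d:
8^1 ≡ 8 (mod 31)
8^2 ≡ 2 (mod 31)
8^3 ≡ 16 (mod 31)
8^5 ≡ 1 (mod 31) ✓
The order of 8 is 5, so the subgroup it generates has 5 elements.
[(Z/31Z)^× : ⟨8⟩] = 30/5 = 6.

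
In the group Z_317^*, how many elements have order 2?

φ(317) = 317 − 1 = 316 = 2^2 · 79.
Since (Z/317Z)^× is cyclic of order 316, the number of elements of order d is φ(d) when d | 316 and 0 otherwise.
2 | 316, and φ(2) = 2 − 1 = 1.

1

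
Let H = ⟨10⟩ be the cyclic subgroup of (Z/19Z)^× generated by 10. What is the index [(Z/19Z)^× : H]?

1

ord(10) | φ(19) = 19 − 1 = 18 = 2 · 3^2.
Divisors of 18: 1, 2, 3, 6, 9, 18.
Compute 10^d (mod 19) for the divisors d until we hit 1:
10^1 ≡ 10 (mod 19)
10^2 ≡ 5 (mod 19)
10^3 ≡ 12 (mod 19)
10^6 ≡ 11 (mod 19)
10^9 ≡ 18 (mod 19)
10^18 ≡ 1 (mod 19) ✓
Thus |⟨10⟩| = ord(10) = 18.
[(Z/19Z)^× : ⟨10⟩] = 18/18 = 1.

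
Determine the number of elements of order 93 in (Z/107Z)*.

0

φ(107) = 107 − 1 = 106 = 2 · 53.
Since (Z/107Z)^× is cyclic of order 106, the number of elements of order d is φ(d) when d | 106 and 0 otherwise.
Since 93 ∤ 106, the count is 0.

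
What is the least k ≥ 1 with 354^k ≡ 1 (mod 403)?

30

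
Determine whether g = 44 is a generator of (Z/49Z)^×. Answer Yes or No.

φ(49) = φ(7^2) = 7·(7−1) = 42 = 2 · 3 · 7.
Test 44^(42/q) mod 49 for each prime factor q of 42:
44^21 ≡ 1 (mod 49)  [q = 2: ≡ 1 ✗]
44^14 ≡ 18 (mod 49)  [q = 3: ≢ 1 ✓]
44^6 ≡ 43 (mod 49)  [q = 7: ≢ 1 ✓]
The check at q = 2 fails, so 44 generates a proper subgroup.

No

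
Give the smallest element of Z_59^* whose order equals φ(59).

φ(59) = 59 − 1 = 58 = 2 · 29.
Test candidates g = 2, 3, … against the prime factors q ∈ {2, 29} of φ(59): g is a generator iff g^(58/q) ≢ 1 for every such q.
g = 2: 2^29 ≡ 58; 2^2 ≡ 4 — none is 1, so 2 is a primitive root.
Hence the least primitive root of 59 is 2.

2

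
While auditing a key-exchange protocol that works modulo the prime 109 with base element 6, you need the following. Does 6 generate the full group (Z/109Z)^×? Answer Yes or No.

Yes

φ(109) = 109 − 1 = 108 = 2^2 · 3^3.
6 is a primitive root mod 109 iff 6^(φ(109)/q) ≢ 1 for every prime q | φ(109), i.e. q ∈ {2, 3}.
6^54 ≡ 108 (mod 109)  [q = 2: ≢ 1 ✓]
6^36 ≡ 63 (mod 109)  [q = 3: ≢ 1 ✓]
All checks pass, so 6 has order 108 and is a primitive root modulo 109.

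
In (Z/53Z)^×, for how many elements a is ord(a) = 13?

12

φ(53) = 53 − 1 = 52 = 2^2 · 13.
Since (Z/53Z)^× is cyclic of order 52, the number of elements of order d is φ(d) when d | 52 and 0 otherwise.
13 | 52, and φ(13) = 13 − 1 = 12.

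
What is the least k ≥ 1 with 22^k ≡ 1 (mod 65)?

ord(22) | φ(65) = φ(5·13) = (5−1)·(13−1) = 4·12 = 48 = 2^4 · 3.
Divisors of 48: 1, 2, 3, 4, 6, 8, 12, 16, 24, 48.
Check 22^d mod 65 for each divisor in increasing order:
22^1 ≡ 22
22^2 ≡ 29
22^3 ≡ 53
22^4 ≡ 61
22^6 ≡ 14
22^8 ≡ 16
22^12 ≡ 1
So ord_65(22) = 12.

12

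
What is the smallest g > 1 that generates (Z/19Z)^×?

φ(19) = 19 − 1 = 18 = 2 · 3^2.
Test candidates g = 2, 3, … against the prime factors q ∈ {2, 3} of φ(19): g is a generator iff g^(18/q) ≢ 1 for every such q.
g = 2: 2^9 ≡ 18; 2^6 ≡ 7 — none is 1, so 2 is a primitive root.
The smallest primitive root modulo 19 is 2.

2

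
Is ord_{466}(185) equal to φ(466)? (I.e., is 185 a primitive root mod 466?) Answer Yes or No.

Yes

φ(466) = φ(2)·φ(233) = 1·232 = 232 = 2^3 · 29.
It suffices to check that the order of 185 is not a proper divisor of 232: compute 185^(232/q) for q ∈ {2, 29}.
185^116 ≡ 465 (mod 466)  [q = 2: ≢ 1 ✓]
185^8 ≡ 63 (mod 466)  [q = 29: ≢ 1 ✓]
Every test exponent gives a nontrivial residue, hence 185 generates the full group.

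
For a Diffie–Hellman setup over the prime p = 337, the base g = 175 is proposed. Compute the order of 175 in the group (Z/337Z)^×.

The order of 175 must divide φ(337) = 337 − 1 = 336 = 2^4 · 3 · 7.
Divisors of 336: 1, 2, 3, 4, 6, 7, 8, 12, 14, 16, 21, 24, 28, 42, 48, 56, 84, 112, 168, 336.
Compute 175^d (mod 337) for the divisors d until we hit 1:
175^1 ≡ 175 (mod 337)
175^2 ≡ 295 (mod 337)
175^3 ≡ 64 (mod 337)
175^4 ≡ 79 (mod 337)
175^6 ≡ 52 (mod 337)
175^7 ≡ 1 (mod 337) ✓
The smallest such exponent is 7, so the order of 175 is 7.

7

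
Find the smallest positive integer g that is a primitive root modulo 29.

φ(29) = 29 − 1 = 28 = 2^2 · 7.
Test candidates g = 2, 3, … against the prime factors q ∈ {2, 7} of φ(29): g is a generator iff g^(28/q) ≢ 1 for every such q.
g = 2: 2^14 ≡ 28; 2^4 ≡ 16 — none is 1, so 2 is a primitive root.
So 2 is the smallest generator of (Z/29Z)^×.

2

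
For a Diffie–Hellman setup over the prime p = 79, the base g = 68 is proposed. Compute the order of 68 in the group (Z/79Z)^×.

Since 68 ∈ (Z/79Z)^×, its order divides φ(79) = 79 − 1 = 78 = 2 · 3 · 13.
Divisors of 78: 1, 2, 3, 6, 13, 26, 39, 78.
Test each divisor d:
68^1 ≡ 68 (mod 79)
68^2 ≡ 42 (mod 79)
68^3 ≡ 12 (mod 79)
68^6 ≡ 65 (mod 79)
68^13 ≡ 56 (mod 79)
68^26 ≡ 55 (mod 79)
68^39 ≡ 78 (mod 79)
68^78 ≡ 1 (mod 79) ✓
Hence ord(68) = 78.

78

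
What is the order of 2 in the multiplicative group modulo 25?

20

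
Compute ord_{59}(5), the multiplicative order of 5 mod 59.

29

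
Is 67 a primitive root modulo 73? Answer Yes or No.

No

φ(73) = 73 − 1 = 72 = 2^3 · 3^2.
It suffices to check that the order of 67 is not a proper divisor of 72: compute 67^(72/q) for q ∈ {2, 3}.
67^36 ≡ 1 (mod 73)  [q = 2: ≡ 1 ✗]
67^24 ≡ 64 (mod 73)  [q = 3: ≢ 1 ✓]
67^36 ≡ 1 shows ord(67) | 36, strictly less than φ(73); not a primitive root.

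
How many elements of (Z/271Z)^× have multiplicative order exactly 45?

φ(271) = 271 − 1 = 270 = 2 · 3^3 · 5.
(Z/271Z)^× is cyclic (|G| = 270); a cyclic group of order m has exactly φ(d) elements of each order d | m, and none otherwise.
45 = 3^2 · 5 divides 270, and φ(45) = 24.

24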